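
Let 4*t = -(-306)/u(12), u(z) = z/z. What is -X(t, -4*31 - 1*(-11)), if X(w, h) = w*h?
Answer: 17289/2 ≈ 8644.5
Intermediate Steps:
u(z) = 1
t = 153/2 (t = (-(-306)/1)/4 = (-(-306))/4 = (-1*(-306))/4 = (1/4)*306 = 153/2 ≈ 76.500)
X(w, h) = h*w
-X(t, -4*31 - 1*(-11)) = -(-4*31 - 1*(-11))*153/2 = -(-124 + 11)*153/2 = -(-113)*153/2 = -1*(-17289/2) = 17289/2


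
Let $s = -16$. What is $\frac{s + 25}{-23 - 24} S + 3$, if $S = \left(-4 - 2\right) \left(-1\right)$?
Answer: $\frac{87}{47} \approx 1.8511$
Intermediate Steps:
$S = 6$ ($S = \left(-6\right) \left(-1\right) = 6$)
$\frac{s + 25}{-23 - 24} S + 3 = \frac{-16 + 25}{-23 - 24} \cdot 6 + 3 = \frac{9}{-47} \cdot 6 + 3 = 9 \left(- \frac{1}{47}\right) 6 + 3 = \left(- \frac{9}{47}\right) 6 + 3 = - \frac{54}{47} + 3 = \frac{87}{47}$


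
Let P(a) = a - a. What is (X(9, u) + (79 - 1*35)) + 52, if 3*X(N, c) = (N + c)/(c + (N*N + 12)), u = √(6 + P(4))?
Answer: 830005/8643 + 28*√6/8643 ≈ 96.040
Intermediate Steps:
P(a) = 0
u = √6 (u = √(6 + 0) = √6 ≈ 2.4495)
X(N, c) = (N + c)/(3*(12 + c + N²)) (X(N, c) = ((N + c)/(c + (N*N + 12)))/3 = ((N + c)/(c + (N² + 12)))/3 = ((N + c)/(c + (12 + N²)))/3 = ((N + c)/(12 + c + N²))/3 = (N + c)/(3*(12 + c + N²)))
(X(9, u) + (79 - 1*35)) + 52 = ((9 + √6)/(3*(12 + √6 + 9²)) + (79 - 1*35)) + 52 = ((9 + √6)/(3*(12 + √6 + 81)) + (79 - 35)) + 52 = ((9 + √6)/(3*(93 + √6)) + 44) + 52 = (44 + (9 + √6)/(3*(93 + √6))) + 52 = 96 + (9 + √6)/(3*(93 + √6))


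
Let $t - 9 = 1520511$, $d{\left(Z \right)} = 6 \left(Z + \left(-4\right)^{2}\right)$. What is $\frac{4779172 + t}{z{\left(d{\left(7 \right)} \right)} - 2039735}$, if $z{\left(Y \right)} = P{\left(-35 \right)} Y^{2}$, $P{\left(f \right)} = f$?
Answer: $- \frac{6299692}{2706275} \approx -2.3278$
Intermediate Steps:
$d{\left(Z \right)} = 96 + 6 Z$ ($d{\left(Z \right)} = 6 \left(Z + 16\right) = 6 \left(16 + Z\right) = 96 + 6 Z$)
$t = 1520520$ ($t = 9 + 1520511 = 1520520$)
$z{\left(Y \right)} = - 35 Y^{2}$
$\frac{4779172 + t}{z{\left(d{\left(7 \right)} \right)} - 2039735} = \frac{4779172 + 1520520}{- 35 \left(96 + 6 \cdot 7\right)^{2} - 2039735} = \frac{6299692}{- 35 \left(96 + 42\right)^{2} - 2039735} = \frac{6299692}{- 35 \cdot 138^{2} - 2039735} = \frac{6299692}{\left(-35\right) 19044 - 2039735} = \frac{6299692}{-666540 - 2039735} = \frac{6299692}{-2706275} = 6299692 \left(- \frac{1}{2706275}\right) = - \frac{6299692}{2706275}$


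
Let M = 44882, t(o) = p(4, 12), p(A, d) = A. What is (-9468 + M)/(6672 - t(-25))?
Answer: 17707/3334 ≈ 5.3110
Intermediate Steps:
t(o) = 4
(-9468 + M)/(6672 - t(-25)) = (-9468 + 44882)/(6672 - 1*4) = 35414/(6672 - 4) = 35414/6668 = 35414*(1/6668) = 17707/3334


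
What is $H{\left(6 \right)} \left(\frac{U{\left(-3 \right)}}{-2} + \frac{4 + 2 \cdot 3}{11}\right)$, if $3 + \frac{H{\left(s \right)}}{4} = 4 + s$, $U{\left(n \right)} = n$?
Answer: $\frac{742}{11} \approx 67.455$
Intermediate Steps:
$H{\left(s \right)} = 4 + 4 s$ ($H{\left(s \right)} = -12 + 4 \left(4 + s\right) = -12 + \left(16 + 4 s\right) = 4 + 4 s$)
$H{\left(6 \right)} \left(\frac{U{\left(-3 \right)}}{-2} + \frac{4 + 2 \cdot 3}{11}\right) = \left(4 + 4 \cdot 6\right) \left(- \frac{3}{-2} + \frac{4 + 2 \cdot 3}{11}\right) = \left(4 + 24\right) \left(\left(-3\right) \left(- \frac{1}{2}\right) + \left(4 + 6\right) \frac{1}{11}\right) = 28 \left(\frac{3}{2} + 10 \cdot \frac{1}{11}\right) = 28 \left(\frac{3}{2} + \frac{10}{11}\right) = 28 \cdot \frac{53}{22} = \frac{742}{11}$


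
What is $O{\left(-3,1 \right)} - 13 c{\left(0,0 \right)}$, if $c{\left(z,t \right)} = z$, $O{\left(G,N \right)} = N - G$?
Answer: $4$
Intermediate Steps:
$O{\left(-3,1 \right)} - 13 c{\left(0,0 \right)} = \left(1 - -3\right) - 0 = \left(1 + 3\right) + 0 = 4 + 0 = 4$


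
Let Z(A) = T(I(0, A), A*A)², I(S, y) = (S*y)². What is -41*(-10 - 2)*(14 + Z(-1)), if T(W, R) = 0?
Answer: 6888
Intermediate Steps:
I(S, y) = S²*y²
Z(A) = 0 (Z(A) = 0² = 0)
-41*(-10 - 2)*(14 + Z(-1)) = -41*(-10 - 2)*(14 + 0) = -(-492)*14 = -41*(-168) = 6888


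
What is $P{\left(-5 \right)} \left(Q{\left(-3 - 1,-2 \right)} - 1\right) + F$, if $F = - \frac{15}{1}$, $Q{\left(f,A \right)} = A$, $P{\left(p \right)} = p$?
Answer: $0$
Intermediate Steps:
$F = -15$ ($F = \left(-15\right) 1 = -15$)
$P{\left(-5 \right)} \left(Q{\left(-3 - 1,-2 \right)} - 1\right) + F = - 5 \left(-2 - 1\right) - 15 = \left(-5\right) \left(-3\right) - 15 = 15 - 15 = 0$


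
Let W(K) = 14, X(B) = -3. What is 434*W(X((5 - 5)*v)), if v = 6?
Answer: 6076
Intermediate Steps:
434*W(X((5 - 5)*v)) = 434*14 = 6076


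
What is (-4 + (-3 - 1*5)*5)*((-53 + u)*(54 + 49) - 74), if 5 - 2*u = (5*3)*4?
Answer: 368082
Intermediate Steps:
u = -55/2 (u = 5/2 - 5*3*4/2 = 5/2 - 15*4/2 = 5/2 - ½*60 = 5/2 - 30 = -55/2 ≈ -27.500)
(-4 + (-3 - 1*5)*5)*((-53 + u)*(54 + 49) - 74) = (-4 + (-3 - 1*5)*5)*((-53 - 55/2)*(54 + 49) - 74) = (-4 + (-3 - 5)*5)*(-161/2*103 - 74) = (-4 - 8*5)*(-16583/2 - 74) = (-4 - 40)*(-16731/2) = -44*(-16731/2) = 368082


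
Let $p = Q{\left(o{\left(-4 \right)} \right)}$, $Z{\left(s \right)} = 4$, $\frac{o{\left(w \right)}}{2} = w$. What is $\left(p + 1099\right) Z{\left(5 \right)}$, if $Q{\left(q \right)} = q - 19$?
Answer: $4288$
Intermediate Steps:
$o{\left(w \right)} = 2 w$
$Q{\left(q \right)} = -19 + q$ ($Q{\left(q \right)} = q - 19 = -19 + q$)
$p = -27$ ($p = -19 + 2 \left(-4\right) = -19 - 8 = -27$)
$\left(p + 1099\right) Z{\left(5 \right)} = \left(-27 + 1099\right) 4 = 1072 \cdot 4 = 4288$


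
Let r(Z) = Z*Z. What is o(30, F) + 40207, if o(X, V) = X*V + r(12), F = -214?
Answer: 33931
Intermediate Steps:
r(Z) = Z²
o(X, V) = 144 + V*X (o(X, V) = X*V + 12² = V*X + 144 = 144 + V*X)
o(30, F) + 40207 = (144 - 214*30) + 40207 = (144 - 6420) + 40207 = -6276 + 40207 = 33931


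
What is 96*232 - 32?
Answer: 22240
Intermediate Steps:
96*232 - 32 = 22272 - 32 = 22240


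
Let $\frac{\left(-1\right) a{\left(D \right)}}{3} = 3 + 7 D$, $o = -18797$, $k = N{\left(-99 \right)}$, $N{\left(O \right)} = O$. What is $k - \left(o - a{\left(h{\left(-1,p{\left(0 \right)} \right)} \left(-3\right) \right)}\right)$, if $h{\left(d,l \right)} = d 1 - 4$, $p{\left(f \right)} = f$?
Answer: $18374$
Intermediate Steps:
$k = -99$
$h{\left(d,l \right)} = -4 + d$ ($h{\left(d,l \right)} = d - 4 = -4 + d$)
$a{\left(D \right)} = -9 - 21 D$ ($a{\left(D \right)} = - 3 \left(3 + 7 D\right) = -9 - 21 D$)
$k - \left(o - a{\left(h{\left(-1,p{\left(0 \right)} \right)} \left(-3\right) \right)}\right) = -99 - \left(-18797 - \left(-9 - 21 \left(-4 - 1\right) \left(-3\right)\right)\right) = -99 - \left(-18797 - \left(-9 - 21 \left(\left(-5\right) \left(-3\right)\right)\right)\right) = -99 - \left(-18797 - \left(-9 - 315\right)\right) = -99 - \left(-18797 - -324\right) = -99 - \left(-18797 + 324\right) = -99 - -18473 = -99 + 18473 = 18374$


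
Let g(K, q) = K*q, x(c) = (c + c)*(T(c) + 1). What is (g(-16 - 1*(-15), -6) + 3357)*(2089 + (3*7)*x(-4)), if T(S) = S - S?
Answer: 6460323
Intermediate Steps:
T(S) = 0
x(c) = 2*c (x(c) = (c + c)*(0 + 1) = (2*c)*1 = 2*c)
(g(-16 - 1*(-15), -6) + 3357)*(2089 + (3*7)*x(-4)) = ((-16 - 1*(-15))*(-6) + 3357)*(2089 + (3*7)*(2*(-4))) = ((-16 + 15)*(-6) + 3357)*(2089 + 21*(-8)) = (-1*(-6) + 3357)*(2089 - 168) = (6 + 3357)*1921 = 3363*1921 = 6460323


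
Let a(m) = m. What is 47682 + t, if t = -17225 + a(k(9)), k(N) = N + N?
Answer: 30475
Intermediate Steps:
k(N) = 2*N
t = -17207 (t = -17225 + 2*9 = -17225 + 18 = -17207)
47682 + t = 47682 - 17207 = 30475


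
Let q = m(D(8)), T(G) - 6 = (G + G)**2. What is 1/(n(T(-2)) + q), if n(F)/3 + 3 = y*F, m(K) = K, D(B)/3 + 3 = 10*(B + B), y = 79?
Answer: 1/5676 ≈ 0.00017618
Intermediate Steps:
T(G) = 6 + 4*G**2 (T(G) = 6 + (G + G)**2 = 6 + (2*G)**2 = 6 + 4*G**2)
D(B) = -9 + 60*B (D(B) = -9 + 3*(10*(B + B)) = -9 + 3*(10*(2*B)) = -9 + 3*(20*B) = -9 + 60*B)
q = 471 (q = -9 + 60*8 = -9 + 480 = 471)
n(F) = -9 + 237*F (n(F) = -9 + 3*(79*F) = -9 + 237*F)
1/(n(T(-2)) + q) = 1/((-9 + 237*(6 + 4*(-2)**2)) + 471) = 1/((-9 + 237*(6 + 4*4)) + 471) = 1/((-9 + 237*(6 + 16)) + 471) = 1/((-9 + 237*22) + 471) = 1/((-9 + 5214) + 471) = 1/(5205 + 471) = 1/5676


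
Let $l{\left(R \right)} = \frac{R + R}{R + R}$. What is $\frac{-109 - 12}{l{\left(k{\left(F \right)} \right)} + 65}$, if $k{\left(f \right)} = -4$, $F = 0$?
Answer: $- \frac{11}{6} \approx -1.8333$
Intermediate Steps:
$l{\left(R \right)} = 1$ ($l{\left(R \right)} = \frac{2 R}{2 R} = 2 R \frac{1}{2 R} = 1$)
$\frac{-109 - 12}{l{\left(k{\left(F \right)} \right)} + 65} = \frac{-109 - 12}{1 + 65} = \frac{1}{66} \left(-121\right) = - \frac{11}{6}$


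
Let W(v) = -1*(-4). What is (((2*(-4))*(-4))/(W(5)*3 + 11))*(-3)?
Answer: -96/23 ≈ -4.1739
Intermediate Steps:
W(v) = 4
(((2*(-4))*(-4))/(W(5)*3 + 11))*(-3) = (((2*(-4))*(-4))/(4*3 + 11))*(-3) = ((-8*(-4))/(12 + 11))*(-3) = (32/23)*(-3) = -96/23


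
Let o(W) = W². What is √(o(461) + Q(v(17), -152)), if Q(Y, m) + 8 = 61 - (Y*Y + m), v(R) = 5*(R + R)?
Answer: √183826 ≈ 428.75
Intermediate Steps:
v(R) = 10*R (v(R) = 5*(2*R) = 10*R)
Q(Y, m) = 53 - m - Y² (Q(Y, m) = -8 + (61 - (Y*Y + m)) = -8 + (61 - (Y² + m)) = -8 + (61 - (m + Y²)) = -8 + (61 + (-m - Y²)) = -8 + (61 - m - Y²) = 53 - m - Y²)
√(o(461) + Q(v(17), -152)) = √(461² + (53 - 1*(-152) - (10*17)²)) = √(212521 + (53 + 152 - 1*170²)) = √(212521 + (53 + 152 - 1*28900)) = √(212521 + (53 + 152 - 28900)) = √(212521 - 28695) = √183826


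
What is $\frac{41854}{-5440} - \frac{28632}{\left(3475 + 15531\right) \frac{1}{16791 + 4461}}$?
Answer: $- \frac{48690679313}{1520480} \approx -32023.0$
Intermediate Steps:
$\frac{41854}{-5440} - \frac{28632}{\left(3475 + 15531\right) \frac{1}{16791 + 4461}} = 41854 \left(- \frac{1}{5440}\right) - \frac{28632}{19006 \cdot \frac{1}{21252}} = - \frac{1231}{160} - \frac{28632}{19006 \cdot \frac{1}{21252}} = - \frac{1231}{160} - \frac{28632}{\frac{9503}{10626}} = - \frac{1231}{160} - \frac{304243632}{9503} = - \frac{48690679313}{1520480}$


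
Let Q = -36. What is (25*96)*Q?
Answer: -86400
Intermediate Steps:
(25*96)*Q = (25*96)*(-36) = 2400*(-36) = -86400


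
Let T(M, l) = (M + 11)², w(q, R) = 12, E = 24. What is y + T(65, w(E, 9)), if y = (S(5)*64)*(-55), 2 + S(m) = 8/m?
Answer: 7184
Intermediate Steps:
T(M, l) = (11 + M)²
S(m) = -2 + 8/m
y = 1408 (y = ((-2 + 8/5)*64)*(-55) = -⅖*64*(-55) = -128/5*(-55) = 1408)
y + T(65, w(E, 9)) = 1408 + (11 + 65)² = 1408 + 76² = 1408 + 5776 = 7184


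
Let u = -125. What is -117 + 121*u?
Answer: -15242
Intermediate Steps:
-117 + 121*u = -117 + 121*(-125) = -117 - 15125 = -15242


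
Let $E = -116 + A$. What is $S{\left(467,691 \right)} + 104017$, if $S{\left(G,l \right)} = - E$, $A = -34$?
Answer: $104167$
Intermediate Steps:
$E = -150$ ($E = -116 - 34 = -150$)
$S{\left(G,l \right)} = 150$ ($S{\left(G,l \right)} = \left(-1\right) \left(-150\right) = 150$)
$S{\left(467,691 \right)} + 104017 = 150 + 104017 = 104167$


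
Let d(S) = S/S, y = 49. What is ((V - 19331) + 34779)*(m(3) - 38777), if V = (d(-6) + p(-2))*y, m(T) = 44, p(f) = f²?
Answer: -607836969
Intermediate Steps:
d(S) = 1
V = 245 (V = (1 + (-2)²)*49 = (1 + 4)*49 = 5*49 = 245)
((V - 19331) + 34779)*(m(3) - 38777) = ((245 - 19331) + 34779)*(44 - 38777) = (-19086 + 34779)*(-38733) = 15693*(-38733) = -607836969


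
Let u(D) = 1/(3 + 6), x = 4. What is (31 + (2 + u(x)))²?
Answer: 88804/81 ≈ 1096.3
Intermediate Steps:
u(D) = ⅑ (u(D) = 1/9 = ⅑)
(31 + (2 + u(x)))² = (31 + (2 + ⅑))² = (31 + 19/9)² = (298/9)² = 88804/81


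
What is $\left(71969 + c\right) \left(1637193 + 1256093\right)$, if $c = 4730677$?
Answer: $13895428434756$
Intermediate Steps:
$\left(71969 + c\right) \left(1637193 + 1256093\right) = \left(71969 + 4730677\right) \left(1637193 + 1256093\right) = 4802646 \cdot 2893286 = 13895428434756$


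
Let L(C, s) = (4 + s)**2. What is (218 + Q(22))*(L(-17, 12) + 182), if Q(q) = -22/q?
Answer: 95046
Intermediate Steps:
(218 + Q(22))*(L(-17, 12) + 182) = (218 - 22/22)*((4 + 12)**2 + 182) = (218 - 22*1/22)*(16**2 + 182) = (218 - 1)*(256 + 182) = 217*438 = 95046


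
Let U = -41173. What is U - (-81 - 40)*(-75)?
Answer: -50248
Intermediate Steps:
U - (-81 - 40)*(-75) = -41173 - (-81 - 40)*(-75) = -41173 - (-121)*(-75) = -41173 - 1*9075 = -41173 - 9075 = -50248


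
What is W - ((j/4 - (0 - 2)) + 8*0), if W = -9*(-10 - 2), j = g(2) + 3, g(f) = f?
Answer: 419/4 ≈ 104.75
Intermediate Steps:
j = 5 (j = 2 + 3 = 5)
W = 108 (W = -9*(-12) = 108)
W - ((j/4 - (0 - 2)) + 8*0) = 108 - ((5/4 - (0 - 2)) + 8*0) = 108 - ((5*(¼) - 1*(-2)) + 0) = 108 - ((5/4 + 2) + 0) = 108 - (13/4 + 0) = 108 - 1*13/4 = 108 - 13/4 = 419/4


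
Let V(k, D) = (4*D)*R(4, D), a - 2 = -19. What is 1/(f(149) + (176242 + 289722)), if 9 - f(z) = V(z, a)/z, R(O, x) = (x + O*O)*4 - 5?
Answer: 149/69429365 ≈ 2.1461e-6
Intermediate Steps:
a = -17 (a = 2 - 19 = -17)
R(O, x) = -5 + 4*x + 4*O² (R(O, x) = (x + O²)*4 - 5 = (4*x + 4*O²) - 5 = -5 + 4*x + 4*O²)
V(k, D) = 4*D*(59 + 4*D) (V(k, D) = (4*D)*(-5 + 4*D + 4*4²) = (4*D)*(-5 + 4*D + 4*16) = (4*D)*(-5 + 4*D + 64) = (4*D)*(59 + 4*D) = 4*D*(59 + 4*D))
f(z) = 9 - 612/z (f(z) = 9 - 4*(-17)*(59 + 4*(-17))/z = 9 - 4*(-17)*(59 - 68)/z = 9 - 4*(-17)*(-9)/z = 9 - 612/z)
1/(f(149) + (176242 + 289722)) = 1/((9 - 612/149) + (176242 + 289722)) = 1/((9 - 612*1/149) + 465964) = 1/((9 - 612/149) + 465964) = 1/(729/149 + 465964) = 1/(69429365/149) = 149/69429365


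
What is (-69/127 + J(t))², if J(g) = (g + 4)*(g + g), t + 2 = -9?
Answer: 379821121/16129 ≈ 23549.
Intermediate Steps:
t = -11 (t = -2 - 9 = -11)
J(g) = 2*g*(4 + g) (J(g) = (4 + g)*(2*g) = 2*g*(4 + g))
(-69/127 + J(t))² = (-69/127 + 2*(-11)*(4 - 11))² = (-69*1/127 + 2*(-11)*(-7))² = (-69/127 + 154)² = (19489/127)² = 379821121/16129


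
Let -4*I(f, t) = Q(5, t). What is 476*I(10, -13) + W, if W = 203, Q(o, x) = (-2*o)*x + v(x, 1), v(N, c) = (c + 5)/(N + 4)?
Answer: -45563/3 ≈ -15188.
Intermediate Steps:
v(N, c) = (5 + c)/(4 + N)
Q(o, x) = 6/(4 + x) - 2*o*x (Q(o, x) = (-2*o)*x + (5 + 1)/(4 + x) = -2*o*x + 6/(4 + x) = 6/(4 + x) - 2*o*x)
I(f, t) = -(3 - 5*t*(4 + t))/(2*(4 + t)) (I(f, t) = -(3 - 1*5*t*(4 + t))/(2*(4 + t)) = -(3 - 5*t*(4 + t))/(2*(4 + t)))
476*I(10, -13) + W = 476*((-3 + 5*(-13)*(4 - 13))/(2*(4 - 13))) + 203 = 476*((½)*(-3 + 5*(-13)*(-9))/(-9)) + 203 = 476*((½)*(-⅑)*(-3 + 585)) + 203 = 476*((½)*(-⅑)*582) + 203 = 476*(-97/3) + 203 = -46172/3 + 203 = -45563/3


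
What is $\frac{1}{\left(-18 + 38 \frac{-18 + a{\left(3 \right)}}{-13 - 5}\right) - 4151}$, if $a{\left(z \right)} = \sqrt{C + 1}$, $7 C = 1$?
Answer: $- \frac{2342277}{9675943399} + \frac{342 \sqrt{14}}{9675943399} \approx -0.00024194$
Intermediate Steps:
$C = \frac{1}{7}$ ($C = \frac{1}{7} \cdot 1 = \frac{1}{7} \approx 0.14286$)
$a{\left(z \right)} = \frac{2 \sqrt{14}}{7}$ ($a{\left(z \right)} = \sqrt{\frac{1}{7} + 1} = \sqrt{\frac{8}{7}} = \frac{2 \sqrt{14}}{7}$)
$\frac{1}{\left(-18 + 38 \frac{-18 + a{\left(3 \right)}}{-13 - 5}\right) - 4151} = \frac{1}{\left(-18 + 38 \frac{-18 + \frac{2 \sqrt{14}}{7}}{-13 - 5}\right) - 4151} = \frac{1}{\left(-18 + 38 \frac{-18 + \frac{2 \sqrt{14}}{7}}{-18}\right) - 4151} = \frac{1}{\left(-18 + 38 \left(-18 + \frac{2 \sqrt{14}}{7}\right) \left(- \frac{1}{18}\right)\right) - 4151} = \frac{1}{\left(-18 + 38 \left(1 - \frac{\sqrt{14}}{63}\right)\right) - 4151} = \frac{1}{\left(-18 + \left(38 - \frac{38 \sqrt{14}}{63}\right)\right) - 4151} = \frac{1}{\left(20 - \frac{38 \sqrt{14}}{63}\right) - 4151} = \frac{1}{-4131 - \frac{38 \sqrt{14}}{63}}$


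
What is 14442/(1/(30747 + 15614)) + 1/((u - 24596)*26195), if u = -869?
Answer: 446624166803164349/667055675 ≈ 6.6955e+8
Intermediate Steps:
14442/(1/(30747 + 15614)) + 1/((u - 24596)*26195) = 14442/(1/(30747 + 15614)) + 1/(-869 - 24596*26195) = 14442/(1/46361) + (1/26195)/(-25465) = 14442/(1/46361) - 1/25465*1/26195 = 14442*46361 - 1/667055675 = 669545562 - 1/667055675 = 446624166803164349/667055675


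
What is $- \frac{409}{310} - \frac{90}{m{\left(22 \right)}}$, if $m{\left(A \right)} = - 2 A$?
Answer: $\frac{1238}{1705} \approx 0.7261$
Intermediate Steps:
$- \frac{409}{310} - \frac{90}{m{\left(22 \right)}} = - \frac{409}{310} - \frac{90}{\left(-2\right) 22} = \left(-409\right) \frac{1}{310} - \frac{90}{-44} = - \frac{409}{310} - - \frac{45}{22} = - \frac{409}{310} + \frac{45}{22} = \frac{1238}{1705}$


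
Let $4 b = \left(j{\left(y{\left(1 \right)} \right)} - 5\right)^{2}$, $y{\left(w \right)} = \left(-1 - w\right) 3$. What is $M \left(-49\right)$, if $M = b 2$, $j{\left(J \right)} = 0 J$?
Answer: $- \frac{1225}{2} \approx -612.5$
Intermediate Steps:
$y{\left(w \right)} = -3 - 3 w$
$j{\left(J \right)} = 0$
$b = \frac{25}{4}$ ($b = \frac{\left(0 - 5\right)^{2}}{4} = \frac{\left(-5\right)^{2}}{4} = \frac{1}{4} \cdot 25 = \frac{25}{4} \approx 6.25$)
$M = \frac{25}{2}$ ($M = \frac{25}{4} \cdot 2 = \frac{25}{2} \approx 12.5$)
$M \left(-49\right) = \frac{25}{2} \left(-49\right) = - \frac{1225}{2}$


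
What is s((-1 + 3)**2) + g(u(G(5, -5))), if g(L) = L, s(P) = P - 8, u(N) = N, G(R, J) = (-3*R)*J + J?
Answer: 66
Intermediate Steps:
G(R, J) = J - 3*J*R (G(R, J) = -3*J*R + J = J - 3*J*R)
s(P) = -8 + P
s((-1 + 3)**2) + g(u(G(5, -5))) = (-8 + (-1 + 3)**2) - 5*(1 - 3*5) = (-8 + 2**2) - 5*(1 - 15) = (-8 + 4) - 5*(-14) = -4 + 70 = 66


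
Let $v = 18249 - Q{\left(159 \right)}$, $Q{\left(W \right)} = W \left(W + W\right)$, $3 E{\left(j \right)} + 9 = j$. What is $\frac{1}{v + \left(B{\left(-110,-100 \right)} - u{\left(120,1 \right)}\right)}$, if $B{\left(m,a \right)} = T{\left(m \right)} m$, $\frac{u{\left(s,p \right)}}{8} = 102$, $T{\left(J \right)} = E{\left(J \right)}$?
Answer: $- \frac{3}{86297} \approx -3.4764 \cdot 10^{-5}$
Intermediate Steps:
$E{\left(j \right)} = -3 + \frac{j}{3}$
$T{\left(J \right)} = -3 + \frac{J}{3}$
$u{\left(s,p \right)} = 816$ ($u{\left(s,p \right)} = 8 \cdot 102 = 816$)
$B{\left(m,a \right)} = m \left(-3 + \frac{m}{3}\right)$ ($B{\left(m,a \right)} = \left(-3 + \frac{m}{3}\right) m = m \left(-3 + \frac{m}{3}\right)$)
$Q{\left(W \right)} = 2 W^{2}$ ($Q{\left(W \right)} = W 2 W = 2 W^{2}$)
$v = -32313$ ($v = 18249 - 2 \cdot 159^{2} = 18249 - 2 \cdot 25281 = 18249 - 50562 = -32313$)
$\frac{1}{v + \left(B{\left(-110,-100 \right)} - u{\left(120,1 \right)}\right)} = \frac{1}{-32313 - \left(816 + \frac{110 \left(-9 - 110\right)}{3}\right)} = \frac{1}{-32313 - \left(816 + \frac{110}{3} \left(-119\right)\right)} = \frac{1}{-32313 + \left(\frac{13090}{3} - 816\right)} = \frac{1}{-32313 + \frac{10642}{3}} = \frac{1}{- \frac{86297}{3}} = - \frac{3}{86297}$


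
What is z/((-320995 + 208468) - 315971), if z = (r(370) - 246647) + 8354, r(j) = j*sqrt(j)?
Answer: 238293/428498 - 185*sqrt(370)/214249 ≈ 0.53950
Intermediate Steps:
r(j) = j**(3/2)
z = -238293 + 370*sqrt(370) (z = (370**(3/2) - 246647) + 8354 = (370*sqrt(370) - 246647) + 8354 = (-246647 + 370*sqrt(370)) + 8354 = -238293 + 370*sqrt(370) ≈ -2.3118e+5)
z/((-320995 + 208468) - 315971) = (-238293 + 370*sqrt(370))/((-320995 + 208468) - 315971) = (-238293 + 370*sqrt(370))/(-112527 - 315971) = (-238293 + 370*sqrt(370))/(-428498) = (-238293 + 370*sqrt(370))*(-1/428498) = 238293/428498 - 185*sqrt(370)/214249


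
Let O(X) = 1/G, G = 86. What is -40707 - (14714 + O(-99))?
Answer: -4766207/86 ≈ -55421.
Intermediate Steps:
O(X) = 1/86
-40707 - (14714 + O(-99)) = -40707 - (14714 + 1/86) = -40707 - 1*1265405/86 = -40707 - 1265405/86 = -4766207/86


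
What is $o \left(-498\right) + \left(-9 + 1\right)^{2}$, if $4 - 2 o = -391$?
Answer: $-98291$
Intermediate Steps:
$o = \frac{395}{2}$ ($o = 2 - - \frac{391}{2} = 2 + \frac{391}{2} = \frac{395}{2} \approx 197.5$)
$o \left(-498\right) + \left(-9 + 1\right)^{2} = \frac{395}{2} \left(-498\right) + \left(-9 + 1\right)^{2} = -98355 + \left(-8\right)^{2} = -98355 + 64 = -98291$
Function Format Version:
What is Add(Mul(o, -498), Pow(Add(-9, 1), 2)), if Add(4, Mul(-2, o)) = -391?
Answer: -98291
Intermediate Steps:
o = Rational(395, 2) (o = Add(2, Mul(Rational(-1, 2), -391)) = Add(2, Rational(391, 2)) = Rational(395, 2) ≈ 197.50)
Add(Mul(o, -498), Pow(Add(-9, 1), 2)) = Add(Mul(Rational(395, 2), -498), Pow(Add(-9, 1), 2)) = Add(-98355, Pow(-8, 2)) = Add(-98355, 64) = -98291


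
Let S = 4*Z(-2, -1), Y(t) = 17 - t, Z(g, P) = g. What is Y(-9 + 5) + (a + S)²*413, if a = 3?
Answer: 10346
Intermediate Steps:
S = -8 (S = 4*(-2) = -8)
Y(-9 + 5) + (a + S)²*413 = (17 - (-9 + 5)) + (3 - 8)²*413 = (17 - 1*(-4)) + (-5)²*413 = (17 + 4) + 25*413 = 21 + 10325 = 10346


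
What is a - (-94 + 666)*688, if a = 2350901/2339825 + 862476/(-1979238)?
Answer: -303748391055576477/771845092225 ≈ -3.9354e+5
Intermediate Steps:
a = 439158281123/771845092225 (a = 2350901*(1/2339825) + 862476*(-1/1979238) = 2350901/2339825 - 143746/329873 = 439158281123/771845092225 ≈ 0.56897)
a - (-94 + 666)*688 = 439158281123/771845092225 - (-94 + 666)*688 = 439158281123/771845092225 - 572*688 = 439158281123/771845092225 - 1*393536 = 439158281123/771845092225 - 393536 = -303748391055576477/771845092225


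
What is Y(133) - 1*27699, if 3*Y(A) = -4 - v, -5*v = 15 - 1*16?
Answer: -138502/5 ≈ -27700.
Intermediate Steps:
v = 1/5 (v = -(15 - 1*16)/5 = -(15 - 16)/5 = -1/5*(-1) = 1/5 ≈ 0.20000)
Y(A) = -7/5 (Y(A) = (-4 - 1*1/5)/3 = (-4 - 1/5)/3 = (1/3)*(-21/5) = -7/5)
Y(133) - 1*27699 = -7/5 - 1*27699 = -7/5 - 27699 = -138502/5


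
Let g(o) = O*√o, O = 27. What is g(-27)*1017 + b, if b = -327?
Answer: -327 + 82377*I*√3 ≈ -327.0 + 1.4268e+5*I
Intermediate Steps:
g(o) = 27*√o
g(-27)*1017 + b = (27*√(-27))*1017 - 327 = (27*(3*I*√3))*1017 - 327 = (81*I*√3)*1017 - 327 = 82377*I*√3 - 327 = -327 + 82377*I*√3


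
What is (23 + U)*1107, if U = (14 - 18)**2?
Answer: 43173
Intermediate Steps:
U = 16 (U = (-4)**2 = 16)
(23 + U)*1107 = (23 + 16)*1107 = 39*1107 = 43173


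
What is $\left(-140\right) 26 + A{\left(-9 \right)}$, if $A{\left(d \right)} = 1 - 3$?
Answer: $-3642$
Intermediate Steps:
$A{\left(d \right)} = -2$
$\left(-140\right) 26 + A{\left(-9 \right)} = \left(-140\right) 26 - 2 = -3640 - 2 = -3642$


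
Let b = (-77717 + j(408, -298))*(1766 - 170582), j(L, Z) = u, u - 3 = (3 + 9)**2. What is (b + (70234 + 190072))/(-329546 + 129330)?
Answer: -6547658713/100108 ≈ -65406.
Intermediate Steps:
u = 147 (u = 3 + (3 + 9)**2 = 3 + 12**2 = 3 + 144 = 147)
j(L, Z) = 147
b = 13095057120 (b = (-77717 + 147)*(1766 - 170582) = -77570*(-168816) = 13095057120)
(b + (70234 + 190072))/(-329546 + 129330) = (13095057120 + (70234 + 190072))/(-329546 + 129330) = (13095057120 + 260306)/(-200216) = 13095317426*(-1/200216) = -6547658713/100108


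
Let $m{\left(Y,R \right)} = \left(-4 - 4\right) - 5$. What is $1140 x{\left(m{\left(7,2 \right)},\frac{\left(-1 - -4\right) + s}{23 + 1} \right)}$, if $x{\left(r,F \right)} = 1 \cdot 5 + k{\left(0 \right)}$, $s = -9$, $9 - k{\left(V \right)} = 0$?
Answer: $15960$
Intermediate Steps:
$k{\left(V \right)} = 9$ ($k{\left(V \right)} = 9 - 0 = 9 + 0 = 9$)
$m{\left(Y,R \right)} = -13$ ($m{\left(Y,R \right)} = -8 - 5 = -13$)
$x{\left(r,F \right)} = 14$ ($x{\left(r,F \right)} = 1 \cdot 5 + 9 = 5 + 9 = 14$)
$1140 x{\left(m{\left(7,2 \right)},\frac{\left(-1 - -4\right) + s}{23 + 1} \right)} = 1140 \cdot 14 = 15960$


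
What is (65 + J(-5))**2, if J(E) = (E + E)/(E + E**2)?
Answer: 16641/4 ≈ 4160.3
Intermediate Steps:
J(E) = 2*E/(E + E**2) (J(E) = (2*E)/(E + E**2) = 2*E/(E + E**2))
(65 + J(-5))**2 = (65 + 2/(1 - 5))**2 = (65 + 2/(-4))**2 = (65 + 2*(-1/4))**2 = (65 - 1/2)**2 = (129/2)**2 = 16641/4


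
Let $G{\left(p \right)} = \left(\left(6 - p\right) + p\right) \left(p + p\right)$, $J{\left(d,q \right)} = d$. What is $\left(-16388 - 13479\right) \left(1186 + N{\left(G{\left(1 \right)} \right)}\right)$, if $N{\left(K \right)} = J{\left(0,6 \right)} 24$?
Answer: $-35422262$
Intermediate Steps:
$G{\left(p \right)} = 12 p$ ($G{\left(p \right)} = 6 \cdot 2 p = 12 p$)
$N{\left(K \right)} = 0$ ($N{\left(K \right)} = 0 \cdot 24 = 0$)
$\left(-16388 - 13479\right) \left(1186 + N{\left(G{\left(1 \right)} \right)}\right) = \left(-16388 - 13479\right) \left(1186 + 0\right) = \left(-29867\right) 1186 = -35422262$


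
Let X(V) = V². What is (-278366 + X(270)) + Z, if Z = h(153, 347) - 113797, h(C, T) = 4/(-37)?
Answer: -11812735/37 ≈ -3.1926e+5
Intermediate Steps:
h(C, T) = -4/37 (h(C, T) = -1/37*4 = -4/37)
Z = -4210493/37 (Z = -4/37 - 113797 = -4210493/37 ≈ -1.1380e+5)
(-278366 + X(270)) + Z = (-278366 + 270²) - 4210493/37 = (-278366 + 72900) - 4210493/37 = -205466 - 4210493/37 = -11812735/37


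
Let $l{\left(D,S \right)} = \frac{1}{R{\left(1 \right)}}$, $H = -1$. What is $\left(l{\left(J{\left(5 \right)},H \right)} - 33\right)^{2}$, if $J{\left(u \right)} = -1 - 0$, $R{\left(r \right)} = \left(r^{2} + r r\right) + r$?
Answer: $\frac{9604}{9} \approx 1067.1$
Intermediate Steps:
$R{\left(r \right)} = r + 2 r^{2}$ ($R{\left(r \right)} = \left(r^{2} + r^{2}\right) + r = 2 r^{2} + r = r + 2 r^{2}$)
$J{\left(u \right)} = -1$ ($J{\left(u \right)} = -1 + 0 = -1$)
$l{\left(D,S \right)} = \frac{1}{3}$ ($l{\left(D,S \right)} = \frac{1}{1 \left(1 + 2 \cdot 1\right)} = \frac{1}{1 \left(1 + 2\right)} = \frac{1}{1 \cdot 3} = \frac{1}{3}$)
$\left(l{\left(J{\left(5 \right)},H \right)} - 33\right)^{2} = \left(\frac{1}{3} - 33\right)^{2} = \left(- \frac{98}{3}\right)^{2} = \frac{9604}{9}$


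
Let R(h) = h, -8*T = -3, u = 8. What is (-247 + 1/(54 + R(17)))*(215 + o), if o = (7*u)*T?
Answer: -4138496/71 ≈ -58289.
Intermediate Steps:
T = 3/8 (T = -⅛*(-3) = 3/8 ≈ 0.37500)
o = 21 (o = (7*8)*(3/8) = 56*(3/8) = 21)
(-247 + 1/(54 + R(17)))*(215 + o) = (-247 + 1/(54 + 17))*(215 + 21) = (-247 + 1/71)*236 = -17536/71*236 = -4138496/71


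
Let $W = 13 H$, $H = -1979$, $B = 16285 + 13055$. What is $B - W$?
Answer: $55067$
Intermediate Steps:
$B = 29340$
$W = -25727$ ($W = 13 \left(-1979\right) = -25727$)
$B - W = 29340 - -25727 = 29340 + 25727 = 55067$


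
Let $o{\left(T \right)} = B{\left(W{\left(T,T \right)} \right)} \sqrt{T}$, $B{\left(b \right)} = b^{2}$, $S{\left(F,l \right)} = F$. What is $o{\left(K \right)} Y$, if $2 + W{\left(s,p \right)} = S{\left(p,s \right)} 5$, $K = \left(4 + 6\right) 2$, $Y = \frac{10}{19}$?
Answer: $\frac{192080 \sqrt{5}}{19} \approx 22605.0$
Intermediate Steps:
$Y = \frac{10}{19}$ ($Y = 10 \cdot \frac{1}{19} = \frac{10}{19} \approx 0.52632$)
$K = 20$ ($K = 10 \cdot 2 = 20$)
$W{\left(s,p \right)} = -2 + 5 p$ ($W{\left(s,p \right)} = -2 + p 5 = -2 + 5 p$)
$o{\left(T \right)} = \sqrt{T} \left(-2 + 5 T\right)^{2}$ ($o{\left(T \right)} = \left(-2 + 5 T\right)^{2} \sqrt{T} = \sqrt{T} \left(-2 + 5 T\right)^{2}$)
$o{\left(K \right)} Y = \sqrt{20} \left(-2 + 5 \cdot 20\right)^{2} \cdot \frac{10}{19} = 2 \sqrt{5} \left(-2 + 100\right)^{2} \cdot \frac{10}{19} = 2 \sqrt{5} \cdot 98^{2} \cdot \frac{10}{19} = 2 \sqrt{5} \cdot 9604 \cdot \frac{10}{19} = 19208 \sqrt{5} \cdot \frac{10}{19} = \frac{192080 \sqrt{5}}{19}$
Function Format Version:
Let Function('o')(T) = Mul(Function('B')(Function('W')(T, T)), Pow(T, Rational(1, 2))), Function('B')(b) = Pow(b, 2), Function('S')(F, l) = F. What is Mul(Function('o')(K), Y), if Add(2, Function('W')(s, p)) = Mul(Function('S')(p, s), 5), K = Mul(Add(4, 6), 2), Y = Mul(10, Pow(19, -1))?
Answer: Mul(Rational(192080, 19), Pow(5, Rational(1, 2))) ≈ 22605.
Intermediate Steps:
Y = Rational(10, 19) (Y = Mul(10, Rational(1, 19)) = Rational(10, 19) ≈ 0.52632)
K = 20 (K = Mul(10, 2) = 20)
Function('W')(s, p) = Add(-2, Mul(5, p)) (Function('W')(s, p) = Add(-2, Mul(p, 5)) = Add(-2, Mul(5, p)))
Function('o')(T) = Mul(Pow(T, Rational(1, 2)), Pow(Add(-2, Mul(5, T)), 2)) (Function('o')(T) = Mul(Pow(Add(-2, Mul(5, T)), 2), Pow(T, Rational(1, 2))) = Mul(Pow(T, Rational(1, 2)), Pow(Add(-2, Mul(5, T)), 2)))
Mul(Function('o')(K), Y) = Mul(Mul(Pow(20, Rational(1, 2)), Pow(Add(-2, Mul(5, 20)), 2)), Rational(10, 19)) = Mul(Mul(Mul(2, Pow(5, Rational(1, 2))), Pow(Add(-2, 100), 2)), Rational(10, 19)) = Mul(Mul(Mul(2, Pow(5, Rational(1, 2))), Pow(98, 2)), Rational(10, 19)) = Mul(Mul(Mul(2, Pow(5, Rational(1, 2))), 9604), Rational(10, 19)) = Mul(Mul(19208, Pow(5, Rational(1, 2))), Rational(10, 19)) = Mul(Rational(192080, 19), Pow(5, Rational(1, 2)))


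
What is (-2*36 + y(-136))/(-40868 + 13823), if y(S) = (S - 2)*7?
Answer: 346/9015 ≈ 0.038381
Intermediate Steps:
y(S) = -14 + 7*S (y(S) = (-2 + S)*7 = -14 + 7*S)
(-2*36 + y(-136))/(-40868 + 13823) = (-2*36 + (-14 + 7*(-136)))/(-40868 + 13823) = (-72 + (-14 - 952))/(-27045) = (-72 - 966)*(-1/27045) = -1038*(-1/27045) = 346/9015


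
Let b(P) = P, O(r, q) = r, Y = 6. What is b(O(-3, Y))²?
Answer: 9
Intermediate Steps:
b(O(-3, Y))² = (-3)² = 9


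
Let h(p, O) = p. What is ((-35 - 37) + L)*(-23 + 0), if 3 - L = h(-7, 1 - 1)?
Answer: 1426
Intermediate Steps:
L = 10 (L = 3 - 1*(-7) = 3 + 7 = 10)
((-35 - 37) + L)*(-23 + 0) = ((-35 - 37) + 10)*(-23 + 0) = (-72 + 10)*(-23) = -62*(-23) = 1426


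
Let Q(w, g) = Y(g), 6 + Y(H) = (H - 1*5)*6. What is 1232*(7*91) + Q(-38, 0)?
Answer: 784748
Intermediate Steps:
Y(H) = -36 + 6*H (Y(H) = -6 + (H - 1*5)*6 = -6 + (H - 5)*6 = -6 + (-5 + H)*6 = -6 + (-30 + 6*H) = -36 + 6*H)
Q(w, g) = -36 + 6*g
1232*(7*91) + Q(-38, 0) = 1232*(7*91) + (-36 + 6*0) = 1232*637 + (-36 + 0) = 784784 - 36 = 784748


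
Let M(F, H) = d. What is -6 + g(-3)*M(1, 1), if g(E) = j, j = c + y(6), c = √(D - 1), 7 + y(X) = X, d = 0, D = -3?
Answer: -6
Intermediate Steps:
y(X) = -7 + X
M(F, H) = 0
c = 2*I (c = √(-3 - 1) = √(-4) = 2*I ≈ 2.0*I)
j = -1 + 2*I (j = 2*I + (-7 + 6) = 2*I - 1 = -1 + 2*I ≈ -1.0 + 2.0*I)
g(E) = -1 + 2*I
-6 + g(-3)*M(1, 1) = -6 + (-1 + 2*I)*0 = -6 + 0 = -6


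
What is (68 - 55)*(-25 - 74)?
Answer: -1287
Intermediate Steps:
(68 - 55)*(-25 - 74) = 13*(-99) = -1287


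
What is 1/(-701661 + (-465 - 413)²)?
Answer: 1/69223 ≈ 1.4446e-5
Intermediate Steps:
1/(-701661 + (-465 - 413)²) = 1/(-701661 + (-878)²) = 1/(-701661 + 770884) = 1/69223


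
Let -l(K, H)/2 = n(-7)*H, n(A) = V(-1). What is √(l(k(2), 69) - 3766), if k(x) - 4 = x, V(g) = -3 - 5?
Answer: 11*I*√22 ≈ 51.595*I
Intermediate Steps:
V(g) = -8
k(x) = 4 + x
n(A) = -8
l(K, H) = 16*H (l(K, H) = -(-16)*H = 16*H)
√(l(k(2), 69) - 3766) = √(16*69 - 3766) = √(1104 - 3766) = √(-2662) = 11*I*√22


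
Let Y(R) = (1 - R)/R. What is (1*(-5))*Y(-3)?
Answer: 20/3 ≈ 6.6667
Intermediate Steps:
Y(R) = (1 - R)/R
(1*(-5))*Y(-3) = (1*(-5))*((1 - 1*(-3))/(-3)) = -(-5)*(1 + 3)/3 = -(-5)*4/3 = -5*(-4/3) = 20/3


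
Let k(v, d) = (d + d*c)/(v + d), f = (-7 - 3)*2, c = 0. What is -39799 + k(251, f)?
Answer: -9193589/231 ≈ -39799.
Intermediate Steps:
f = -20 (f = -10*2 = -20)
k(v, d) = d/(d + v) (k(v, d) = (d + d*0)/(v + d) = (d + 0)/(d + v) = d/(d + v))
-39799 + k(251, f) = -39799 - 20/(-20 + 251) = -39799 - 20/231 = -9193589/231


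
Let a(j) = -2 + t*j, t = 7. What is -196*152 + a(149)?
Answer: -28751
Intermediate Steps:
a(j) = -2 + 7*j
-196*152 + a(149) = -196*152 + (-2 + 7*149) = -29792 + (-2 + 1043) = -29792 + 1041 = -28751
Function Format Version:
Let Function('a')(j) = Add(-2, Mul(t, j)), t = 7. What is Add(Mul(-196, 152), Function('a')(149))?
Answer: -28751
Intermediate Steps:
Function('a')(j) = Add(-2, Mul(7, j))
Add(Mul(-196, 152), Function('a')(149)) = Add(Mul(-196, 152), Add(-2, Mul(7, 149))) = Add(-29792, Add(-2, 1043)) = Add(-29792, 1041) = -28751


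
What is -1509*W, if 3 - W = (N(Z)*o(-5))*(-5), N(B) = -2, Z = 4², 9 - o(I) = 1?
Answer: 116193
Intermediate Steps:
o(I) = 8 (o(I) = 9 - 1*1 = 9 - 1 = 8)
Z = 16
W = -77 (W = 3 - (-2*8)*(-5) = 3 - (-16)*(-5) = 3 - 1*80 = 3 - 80 = -77)
-1509*W = -1509*(-77) = 116193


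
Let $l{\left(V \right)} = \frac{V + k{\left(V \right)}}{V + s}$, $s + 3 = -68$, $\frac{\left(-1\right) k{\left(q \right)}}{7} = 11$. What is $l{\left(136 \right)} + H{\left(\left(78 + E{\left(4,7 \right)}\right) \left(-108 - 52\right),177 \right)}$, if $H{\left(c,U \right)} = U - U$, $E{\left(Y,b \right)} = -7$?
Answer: $\frac{59}{65} \approx 0.90769$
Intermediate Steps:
$k{\left(q \right)} = -77$ ($k{\left(q \right)} = \left(-7\right) 11 = -77$)
$s = -71$ ($s = -3 - 68 = -71$)
$l{\left(V \right)} = \frac{-77 + V}{-71 + V}$ ($l{\left(V \right)} = \frac{V - 77}{V - 71} = \frac{-77 + V}{-71 + V}$)
$H{\left(c,U \right)} = 0$
$l{\left(136 \right)} + H{\left(\left(78 + E{\left(4,7 \right)}\right) \left(-108 - 52\right),177 \right)} = \frac{-77 + 136}{-71 + 136} + 0 = \frac{1}{65} \cdot 59 + 0 = \frac{59}{65} + 0 = \frac{59}{65}$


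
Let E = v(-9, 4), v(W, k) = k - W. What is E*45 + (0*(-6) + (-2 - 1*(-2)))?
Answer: 585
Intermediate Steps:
E = 13 (E = 4 - 1*(-9) = 4 + 9 = 13)
E*45 + (0*(-6) + (-2 - 1*(-2))) = 13*45 + (0*(-6) + (-2 - 1*(-2))) = 585 + (0 + (-2 + 2)) = 585 + (0 + 0) = 585 + 0 = 585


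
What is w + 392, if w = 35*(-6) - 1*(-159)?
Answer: 341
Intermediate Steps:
w = -51 (w = -210 + 159 = -51)
w + 392 = -51 + 392 = 341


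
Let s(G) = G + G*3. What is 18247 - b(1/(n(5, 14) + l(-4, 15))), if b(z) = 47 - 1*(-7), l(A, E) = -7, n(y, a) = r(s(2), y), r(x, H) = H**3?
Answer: 18193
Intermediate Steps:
s(G) = 4*G (s(G) = G + 3*G = 4*G)
n(y, a) = y**3
b(z) = 54 (b(z) = 47 + 7 = 54)
18247 - b(1/(n(5, 14) + l(-4, 15))) = 18247 - 1*54 = 18247 - 54 = 18193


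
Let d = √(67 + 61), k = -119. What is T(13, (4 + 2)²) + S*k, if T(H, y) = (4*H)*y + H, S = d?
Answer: 1885 - 952*√2 ≈ 538.67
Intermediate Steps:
d = 8*√2 (d = √128 = 8*√2 ≈ 11.314)
S = 8*√2 ≈ 11.314
T(H, y) = H + 4*H*y (T(H, y) = 4*H*y + H = H + 4*H*y)
T(13, (4 + 2)²) + S*k = 13*(1 + 4*(4 + 2)²) + (8*√2)*(-119) = 13*(1 + 4*6²) - 952*√2 = 13*(1 + 4*36) - 952*√2 = 13*(1 + 144) - 952*√2 = 13*145 - 952*√2 = 1885 - 952*√2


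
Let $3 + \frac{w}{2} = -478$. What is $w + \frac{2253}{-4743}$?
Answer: $- \frac{1521673}{1581} \approx -962.47$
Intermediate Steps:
$w = -962$ ($w = -6 + 2 \left(-478\right) = -6 - 956 = -962$)
$w + \frac{2253}{-4743} = -962 + \frac{2253}{-4743} = -962 + 2253 \left(- \frac{1}{4743}\right) = -962 - \frac{751}{1581} = - \frac{1521673}{1581}$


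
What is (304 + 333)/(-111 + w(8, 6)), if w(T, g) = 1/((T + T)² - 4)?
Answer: -160524/27971 ≈ -5.7389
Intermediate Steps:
w(T, g) = 1/(-4 + 4*T²) (w(T, g) = 1/((2*T)² - 4) = 1/(4*T² - 4) = 1/(-4 + 4*T²))
(304 + 333)/(-111 + w(8, 6)) = (304 + 333)/(-111 + 1/(4*(-1 + 8²))) = 637/(-111 + 1/(4*(-1 + 64))) = 637/(-111 + (¼)/63) = 637/(-111 + (¼)*(1/63)) = 637/(-111 + 1/252) = 637/(-27971/252) = 637*(-252/27971) = -160524/27971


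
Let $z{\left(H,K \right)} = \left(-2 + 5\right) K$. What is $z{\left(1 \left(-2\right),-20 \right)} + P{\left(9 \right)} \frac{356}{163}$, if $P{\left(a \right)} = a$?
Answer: $- \frac{6576}{163} \approx -40.344$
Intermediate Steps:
$z{\left(H,K \right)} = 3 K$
$z{\left(1 \left(-2\right),-20 \right)} + P{\left(9 \right)} \frac{356}{163} = 3 \left(-20\right) + 9 \cdot \frac{356}{163} = -60 + 9 \cdot 356 \cdot \frac{1}{163} = -60 + 9 \cdot \frac{356}{163} = -60 + \frac{3204}{163} = - \frac{6576}{163}$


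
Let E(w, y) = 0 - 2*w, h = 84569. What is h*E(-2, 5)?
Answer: 338276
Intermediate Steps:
E(w, y) = -2*w
h*E(-2, 5) = 84569*(-2*(-2)) = 84569*4 = 338276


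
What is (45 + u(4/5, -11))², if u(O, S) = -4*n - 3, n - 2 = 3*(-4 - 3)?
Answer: 13924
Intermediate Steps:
n = -19 (n = 2 + 3*(-4 - 3) = 2 + 3*(-7) = 2 - 21 = -19)
u(O, S) = 73 (u(O, S) = -4*(-19) - 3 = 76 - 3 = 73)
(45 + u(4/5, -11))² = (45 + 73)² = 118² = 13924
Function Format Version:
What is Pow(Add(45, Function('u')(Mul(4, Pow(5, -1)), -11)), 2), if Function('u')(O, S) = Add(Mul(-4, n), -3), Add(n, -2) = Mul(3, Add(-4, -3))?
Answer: 13924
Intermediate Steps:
n = -19 (n = Add(2, Mul(3, Add(-4, -3))) = Add(2, Mul(3, -7)) = Add(2, -21) = -19)
Function('u')(O, S) = 73 (Function('u')(O, S) = Add(Mul(-4, -19), -3) = Add(76, -3) = 73)
Pow(Add(45, Function('u')(Mul(4, Pow(5, -1)), -11)), 2) = Pow(Add(45, 73), 2) = Pow(118, 2) = 13924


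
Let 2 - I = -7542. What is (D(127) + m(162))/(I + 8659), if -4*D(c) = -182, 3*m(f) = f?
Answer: 199/32406 ≈ 0.0061408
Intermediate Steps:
I = 7544 (I = 2 - 1*(-7542) = 2 + 7542 = 7544)
m(f) = f/3
D(c) = 91/2 (D(c) = -¼*(-182) = 91/2)
(D(127) + m(162))/(I + 8659) = (91/2 + (⅓)*162)/(7544 + 8659) = (91/2 + 54)/16203 = (199/2)*(1/16203) = 199/32406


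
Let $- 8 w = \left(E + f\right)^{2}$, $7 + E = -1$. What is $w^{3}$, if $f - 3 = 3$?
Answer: $- \frac{1}{8} \approx -0.125$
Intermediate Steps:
$E = -8$ ($E = -7 - 1 = -8$)
$f = 6$ ($f = 3 + 3 = 6$)
$w = - \frac{1}{2}$ ($w = - \frac{\left(-8 + 6\right)^{2}}{8} = - \frac{\left(-2\right)^{2}}{8} = \left(- \frac{1}{8}\right) 4 = - \frac{1}{2} \approx -0.5$)
$w^{3} = \left(- \frac{1}{2}\right)^{3} = - \frac{1}{8}$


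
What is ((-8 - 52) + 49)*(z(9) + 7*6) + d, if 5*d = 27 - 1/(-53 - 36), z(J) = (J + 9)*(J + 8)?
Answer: -1701056/445 ≈ -3822.6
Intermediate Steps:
z(J) = (8 + J)*(9 + J) (z(J) = (9 + J)*(8 + J) = (8 + J)*(9 + J))
d = 2404/445 (d = (27 - 1/(-53 - 36))/5 = (27 - 1/(-89))/5 = (27 - 1*(-1/89))/5 = (27 + 1/89)/5 = (1/5)*(2404/89) = 2404/445 ≈ 5.4022)
((-8 - 52) + 49)*(z(9) + 7*6) + d = ((-8 - 52) + 49)*((72 + 9**2 + 17*9) + 7*6) + 2404/445 = (-60 + 49)*((72 + 81 + 153) + 42) + 2404/445 = -11*(306 + 42) + 2404/445 = -11*348 + 2404/445 = -3828 + 2404/445 = -1701056/445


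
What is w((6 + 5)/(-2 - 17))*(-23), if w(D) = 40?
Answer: -920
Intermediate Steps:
w((6 + 5)/(-2 - 17))*(-23) = 40*(-23) = -920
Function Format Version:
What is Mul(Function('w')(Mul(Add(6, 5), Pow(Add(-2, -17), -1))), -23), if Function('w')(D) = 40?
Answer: -920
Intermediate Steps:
Mul(Function('w')(Mul(Add(6, 5), Pow(Add(-2, -17), -1))), -23) = Mul(40, -23) = -920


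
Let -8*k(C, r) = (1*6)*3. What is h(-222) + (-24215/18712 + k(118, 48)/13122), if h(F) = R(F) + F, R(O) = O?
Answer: -3037140193/6820524 ≈ -445.29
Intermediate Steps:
k(C, r) = -9/4 (k(C, r) = -1*6*3/8 = -3*3/4 = -1/8*18 = -9/4)
h(F) = 2*F (h(F) = F + F = 2*F)
h(-222) + (-24215/18712 + k(118, 48)/13122) = 2*(-222) + (-24215/18712 - 9/4/13122) = -444 + (-24215*1/18712 - 9/4*1/13122) = -444 + (-24215/18712 - 1/5832) = -444 - 8827537/6820524 = -3037140193/6820524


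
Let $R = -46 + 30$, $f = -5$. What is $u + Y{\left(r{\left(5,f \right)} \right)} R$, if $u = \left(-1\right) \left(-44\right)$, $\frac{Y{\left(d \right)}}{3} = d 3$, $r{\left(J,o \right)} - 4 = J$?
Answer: $-1252$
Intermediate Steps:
$r{\left(J,o \right)} = 4 + J$
$Y{\left(d \right)} = 9 d$ ($Y{\left(d \right)} = 3 d 3 = 3 \cdot 3 d = 9 d$)
$R = -16$
$u = 44$
$u + Y{\left(r{\left(5,f \right)} \right)} R = 44 + 9 \left(4 + 5\right) \left(-16\right) = 44 + 9 \cdot 9 \left(-16\right) = 44 + 81 \left(-16\right) = 44 - 1296 = -1252$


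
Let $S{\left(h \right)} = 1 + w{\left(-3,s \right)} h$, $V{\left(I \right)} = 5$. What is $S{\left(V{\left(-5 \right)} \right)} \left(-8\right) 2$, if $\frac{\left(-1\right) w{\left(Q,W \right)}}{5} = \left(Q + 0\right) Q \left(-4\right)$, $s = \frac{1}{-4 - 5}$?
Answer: $-14416$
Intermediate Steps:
$s = - \frac{1}{9}$ ($s = \frac{1}{-9} = - \frac{1}{9} \approx -0.11111$)
$w{\left(Q,W \right)} = 20 Q^{2}$ ($w{\left(Q,W \right)} = - 5 \left(Q + 0\right) Q \left(-4\right) = - 5 Q \left(- 4 Q\right) = - 5 \left(- 4 Q^{2}\right) = 20 Q^{2}$)
$S{\left(h \right)} = 1 + 180 h$ ($S{\left(h \right)} = 1 + 20 \left(-3\right)^{2} h = 1 + 20 \cdot 9 h = 1 + 180 h$)
$S{\left(V{\left(-5 \right)} \right)} \left(-8\right) 2 = \left(1 + 180 \cdot 5\right) \left(-8\right) 2 = \left(1 + 900\right) \left(-8\right) 2 = 901 \left(-8\right) 2 = \left(-7208\right) 2 = -14416$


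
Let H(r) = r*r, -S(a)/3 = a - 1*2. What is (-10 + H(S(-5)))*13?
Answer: 5603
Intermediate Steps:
S(a) = 6 - 3*a (S(a) = -3*(a - 1*2) = -3*(a - 2) = -3*(-2 + a) = 6 - 3*a)
H(r) = r**2
(-10 + H(S(-5)))*13 = (-10 + (6 - 3*(-5))**2)*13 = (-10 + (6 + 15)**2)*13 = (-10 + 21**2)*13 = (-10 + 441)*13 = 431*13 = 5603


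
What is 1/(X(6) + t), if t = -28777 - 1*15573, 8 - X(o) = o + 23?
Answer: -1/44371 ≈ -2.2537e-5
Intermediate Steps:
X(o) = -15 - o (X(o) = 8 - (o + 23) = 8 - (23 + o) = 8 + (-23 - o) = -15 - o)
t = -44350 (t = -28777 - 15573 = -44350)
1/(X(6) + t) = 1/((-15 - 1*6) - 44350) = 1/((-15 - 6) - 44350) = 1/(-21 - 44350) = 1/(-44371) = -1/44371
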